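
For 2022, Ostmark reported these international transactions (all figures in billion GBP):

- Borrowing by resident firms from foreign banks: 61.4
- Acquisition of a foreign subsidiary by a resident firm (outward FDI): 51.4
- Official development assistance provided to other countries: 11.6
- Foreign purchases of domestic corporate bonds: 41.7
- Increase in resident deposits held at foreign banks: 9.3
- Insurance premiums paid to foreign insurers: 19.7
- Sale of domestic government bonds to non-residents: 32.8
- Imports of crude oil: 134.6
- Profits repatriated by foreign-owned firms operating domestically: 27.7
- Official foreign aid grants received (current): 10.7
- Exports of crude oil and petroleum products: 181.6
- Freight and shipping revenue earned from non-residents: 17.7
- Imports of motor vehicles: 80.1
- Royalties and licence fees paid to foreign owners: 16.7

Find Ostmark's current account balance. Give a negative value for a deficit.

-80.4

Goods: 181.6 - 134.6 - 80.1 = -33.1
Services: 17.7 - 19.7 - 16.7 = -18.7
Primary income: -27.7
Secondary income: 10.7 - 11.6 = -0.9
Current account = (-33.1) + (-18.7) + (-27.7) + (-0.9) = -80.4
(Excluded from the current account — financial account: borrowing by resident firms from foreign banks 61.4, acquisition of a foreign subsidiary by a resident firm (outward FDI) 51.4, foreign purchases of domestic corporate bonds 41.7, increase in resident deposits held at foreign banks 9.3, sale of domestic government bonds to non-residents 32.8.)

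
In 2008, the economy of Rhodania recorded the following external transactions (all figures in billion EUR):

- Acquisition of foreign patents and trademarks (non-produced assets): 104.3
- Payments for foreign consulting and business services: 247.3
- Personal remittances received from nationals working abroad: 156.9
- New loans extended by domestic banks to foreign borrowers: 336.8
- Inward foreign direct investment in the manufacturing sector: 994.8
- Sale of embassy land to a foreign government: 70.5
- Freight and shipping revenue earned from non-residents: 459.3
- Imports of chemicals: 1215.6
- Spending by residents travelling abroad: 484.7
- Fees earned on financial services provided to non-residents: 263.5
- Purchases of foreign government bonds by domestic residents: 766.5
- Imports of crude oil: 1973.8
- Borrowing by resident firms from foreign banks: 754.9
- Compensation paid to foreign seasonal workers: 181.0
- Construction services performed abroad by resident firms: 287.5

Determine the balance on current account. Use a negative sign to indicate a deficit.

-2935.2

Goods: -1215.6 - 1973.8 = -3189.4
Services: -247.3 + 263.5 - 484.7 + 287.5 + 459.3 = 278.3
Primary income: -181.0
Secondary income: 156.9
Current account = (-3189.4) + 278.3 + (-181.0) + 156.9 = -2935.2
(Excluded from the current account — capital account: acquisition of foreign patents and trademarks (non-produced assets) 104.3, sale of embassy land to a foreign government 70.5; financial account: new loans extended by domestic banks to foreign borrowers 336.8, inward foreign direct investment in the manufacturing sector 994.8, purchases of foreign government bonds by domestic residents 766.5, borrowing by resident firms from foreign banks 754.9.)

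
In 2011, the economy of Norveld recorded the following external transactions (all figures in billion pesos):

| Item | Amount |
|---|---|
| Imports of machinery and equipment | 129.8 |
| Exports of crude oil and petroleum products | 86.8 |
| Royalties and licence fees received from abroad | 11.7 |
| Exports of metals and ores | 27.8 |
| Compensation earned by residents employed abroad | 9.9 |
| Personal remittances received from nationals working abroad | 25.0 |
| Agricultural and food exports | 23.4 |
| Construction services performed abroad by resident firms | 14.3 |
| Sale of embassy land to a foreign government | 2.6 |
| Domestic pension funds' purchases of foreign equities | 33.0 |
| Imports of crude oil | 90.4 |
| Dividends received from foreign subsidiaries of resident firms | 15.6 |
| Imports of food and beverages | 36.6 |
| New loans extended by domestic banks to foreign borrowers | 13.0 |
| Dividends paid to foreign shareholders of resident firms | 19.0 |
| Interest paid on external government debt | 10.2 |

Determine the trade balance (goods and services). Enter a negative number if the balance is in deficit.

-92.8

Goods: 23.4 - 90.4 - 129.8 + 27.8 + 86.8 - 36.6 = -118.8
Services: 11.7 + 14.3 = 26.0
Trade balance = -118.8 + 26.0 = -92.8
(Excluded from the trade balance — primary income: compensation earned by residents employed abroad 9.9, dividends received from foreign subsidiaries of resident firms 15.6, dividends paid to foreign shareholders of resident firms 19.0, interest paid on external government debt 10.2; secondary income: personal remittances received from nationals working abroad 25.0; capital account: sale of embassy land to a foreign government 2.6; financial account: domestic pension funds' purchases of foreign equities 33.0, new loans extended by domestic banks to foreign borrowers 13.0.)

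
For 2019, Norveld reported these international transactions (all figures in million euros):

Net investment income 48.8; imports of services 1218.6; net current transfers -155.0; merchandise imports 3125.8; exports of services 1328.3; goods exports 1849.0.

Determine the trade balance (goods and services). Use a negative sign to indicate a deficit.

Goods balance = 1849.0 - 3125.8 = -1276.8
Services balance = 1328.3 - 1218.6 = 109.7
Trade balance (goods + services) = -1276.8 + 109.7 = -1167.1

-1167.1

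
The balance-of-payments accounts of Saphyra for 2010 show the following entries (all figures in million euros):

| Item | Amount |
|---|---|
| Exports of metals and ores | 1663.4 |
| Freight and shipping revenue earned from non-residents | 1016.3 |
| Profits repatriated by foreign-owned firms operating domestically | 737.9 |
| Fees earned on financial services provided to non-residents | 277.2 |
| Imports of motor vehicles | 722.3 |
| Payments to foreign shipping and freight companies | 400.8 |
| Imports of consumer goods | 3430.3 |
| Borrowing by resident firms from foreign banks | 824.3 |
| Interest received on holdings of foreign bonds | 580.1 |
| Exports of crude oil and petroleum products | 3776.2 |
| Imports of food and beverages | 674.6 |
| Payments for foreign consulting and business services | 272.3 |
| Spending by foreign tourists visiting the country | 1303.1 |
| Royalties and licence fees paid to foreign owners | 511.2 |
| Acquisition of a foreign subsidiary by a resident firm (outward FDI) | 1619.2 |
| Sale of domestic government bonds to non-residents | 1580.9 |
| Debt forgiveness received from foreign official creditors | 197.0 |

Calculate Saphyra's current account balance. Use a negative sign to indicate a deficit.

1866.9

Goods: -722.3 - 3430.3 + 3776.2 + 1663.4 - 674.6 = 612.4
Services: 277.2 - 511.2 - 400.8 + 1303.1 - 272.3 + 1016.3 = 1412.3
Primary income: -737.9 + 580.1 = -157.8
Current account = 612.4 + 1412.3 + (-157.8) = 1866.9
(Excluded from the current account — financial account: borrowing by resident firms from foreign banks 824.3, acquisition of a foreign subsidiary by a resident firm (outward FDI) 1619.2, sale of domestic government bonds to non-residents 1580.9; capital account: debt forgiveness received from foreign official creditors 197.0.)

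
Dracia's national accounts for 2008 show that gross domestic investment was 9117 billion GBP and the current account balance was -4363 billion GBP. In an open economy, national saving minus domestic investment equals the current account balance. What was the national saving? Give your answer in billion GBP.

4754

S - I = CA (net lending to the rest of the world).
S = I + CA = 9117 + (-4363) = 4754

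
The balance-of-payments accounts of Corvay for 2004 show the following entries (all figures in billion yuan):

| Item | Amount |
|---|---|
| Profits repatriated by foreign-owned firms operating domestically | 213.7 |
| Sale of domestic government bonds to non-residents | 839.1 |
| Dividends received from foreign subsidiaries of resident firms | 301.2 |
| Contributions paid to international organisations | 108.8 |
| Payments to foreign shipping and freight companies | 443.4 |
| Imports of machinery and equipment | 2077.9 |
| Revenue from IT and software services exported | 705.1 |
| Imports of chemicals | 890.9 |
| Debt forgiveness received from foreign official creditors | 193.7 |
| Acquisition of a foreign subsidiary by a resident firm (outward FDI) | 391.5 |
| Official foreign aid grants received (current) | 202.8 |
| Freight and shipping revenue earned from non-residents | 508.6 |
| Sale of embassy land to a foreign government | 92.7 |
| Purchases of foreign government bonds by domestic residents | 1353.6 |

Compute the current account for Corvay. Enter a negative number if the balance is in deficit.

-2017.0

Goods: -890.9 - 2077.9 = -2968.8
Services: 705.1 - 443.4 + 508.6 = 770.3
Primary income: 301.2 - 213.7 = 87.5
Secondary income: -108.8 + 202.8 = 94.0
Current account = (-2968.8) + 770.3 + 87.5 + 94.0 = -2017.0
(Excluded from the current account — financial account: sale of domestic government bonds to non-residents 839.1, acquisition of a foreign subsidiary by a resident firm (outward FDI) 391.5, purchases of foreign government bonds by domestic residents 1353.6; capital account: debt forgiveness received from foreign official creditors 193.7, sale of embassy land to a foreign government 92.7.)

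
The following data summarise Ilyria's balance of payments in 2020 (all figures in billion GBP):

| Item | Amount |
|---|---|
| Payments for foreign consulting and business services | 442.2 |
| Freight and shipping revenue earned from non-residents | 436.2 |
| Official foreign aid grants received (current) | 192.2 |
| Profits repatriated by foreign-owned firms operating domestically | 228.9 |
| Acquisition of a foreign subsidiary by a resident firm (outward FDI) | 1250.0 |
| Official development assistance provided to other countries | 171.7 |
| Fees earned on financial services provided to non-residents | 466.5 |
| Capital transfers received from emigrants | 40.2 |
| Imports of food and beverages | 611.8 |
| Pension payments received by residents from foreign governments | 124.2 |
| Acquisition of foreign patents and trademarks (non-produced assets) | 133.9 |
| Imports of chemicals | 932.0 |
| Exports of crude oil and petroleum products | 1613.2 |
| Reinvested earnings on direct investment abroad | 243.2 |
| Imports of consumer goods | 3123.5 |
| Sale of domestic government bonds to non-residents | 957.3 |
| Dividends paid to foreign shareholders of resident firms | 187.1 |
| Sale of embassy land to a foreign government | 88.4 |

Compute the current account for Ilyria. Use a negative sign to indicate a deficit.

Goods: 1613.2 - 611.8 - 3123.5 - 932.0 = -3054.1
Services: -442.2 + 466.5 + 436.2 = 460.5
Primary income: 243.2 - 187.1 - 228.9 = -172.8
Secondary income: -171.7 + 192.2 + 124.2 = 144.7
Current account = (-3054.1) + 460.5 + (-172.8) + 144.7 = -2621.7
(Excluded from the current account — financial account: acquisition of a foreign subsidiary by a resident firm (outward FDI) 1250.0, sale of domestic government bonds to non-residents 957.3; capital account: capital transfers received from emigrants 40.2, acquisition of foreign patents and trademarks (non-produced assets) 133.9, sale of embassy land to a foreign government 88.4.)

-2621.7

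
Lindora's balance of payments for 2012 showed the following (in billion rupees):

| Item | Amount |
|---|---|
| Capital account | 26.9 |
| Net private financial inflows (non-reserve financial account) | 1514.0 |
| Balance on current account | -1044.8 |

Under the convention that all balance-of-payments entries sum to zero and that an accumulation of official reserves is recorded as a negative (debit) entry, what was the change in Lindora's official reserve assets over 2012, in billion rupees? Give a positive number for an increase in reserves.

Official reserve transactions balance = -((-1044.8) + 26.9 + 1514.0) = -496.1
An accumulation of reserves is recorded as a debit (negative entry), so the change in the stock of reserves is the negative of that balance.
Change in official reserves = -(-496.1) = 496.1

496.1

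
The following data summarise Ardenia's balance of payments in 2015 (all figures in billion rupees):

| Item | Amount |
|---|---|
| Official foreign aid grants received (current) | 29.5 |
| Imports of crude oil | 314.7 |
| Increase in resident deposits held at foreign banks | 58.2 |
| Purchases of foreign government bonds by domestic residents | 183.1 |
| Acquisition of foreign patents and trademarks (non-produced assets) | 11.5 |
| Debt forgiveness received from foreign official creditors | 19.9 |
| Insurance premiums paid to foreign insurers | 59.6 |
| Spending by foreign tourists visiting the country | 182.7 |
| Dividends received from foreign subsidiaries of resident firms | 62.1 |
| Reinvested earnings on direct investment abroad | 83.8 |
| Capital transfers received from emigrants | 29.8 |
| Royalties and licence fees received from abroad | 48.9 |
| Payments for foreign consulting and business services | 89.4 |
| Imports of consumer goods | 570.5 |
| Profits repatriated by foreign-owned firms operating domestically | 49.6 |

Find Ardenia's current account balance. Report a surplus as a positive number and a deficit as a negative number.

Goods: -570.5 - 314.7 = -885.2
Services: -89.4 + 48.9 - 59.6 + 182.7 = 82.6
Primary income: 83.8 + 62.1 - 49.6 = 96.3
Secondary income: 29.5
Current account = (-885.2) + 82.6 + 96.3 + 29.5 = -676.8
(Excluded from the current account — financial account: increase in resident deposits held at foreign banks 58.2, purchases of foreign government bonds by domestic residents 183.1; capital account: acquisition of foreign patents and trademarks (non-produced assets) 11.5, debt forgiveness received from foreign official creditors 19.9, capital transfers received from emigrants 29.8.)

-676.8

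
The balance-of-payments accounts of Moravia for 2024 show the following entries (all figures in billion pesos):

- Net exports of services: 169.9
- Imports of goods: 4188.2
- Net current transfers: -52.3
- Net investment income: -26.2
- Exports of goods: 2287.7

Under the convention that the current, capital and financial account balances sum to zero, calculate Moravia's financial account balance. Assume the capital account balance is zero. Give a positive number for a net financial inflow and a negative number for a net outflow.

Goods balance = 2287.7 - 4188.2 = -1900.5
Services balance = 169.9
Trade balance (goods + services) = -1900.5 + 169.9 = -1730.6
Net primary income = -26.2
Net secondary income = -52.3
Current account = -1730.6 + (-26.2) + (-52.3) = -1809.1
Financial account = -(-1809.1) = 1809.1

1809.1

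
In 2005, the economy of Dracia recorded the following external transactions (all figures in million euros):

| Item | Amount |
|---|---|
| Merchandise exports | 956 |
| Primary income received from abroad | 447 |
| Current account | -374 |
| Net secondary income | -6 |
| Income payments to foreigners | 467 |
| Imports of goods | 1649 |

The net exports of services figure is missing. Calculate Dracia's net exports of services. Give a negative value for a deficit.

345

Current account = goods balance + services balance + net primary income + net secondary income
Sum of the known components = -719
Net exports of services = CA - (known components) = -374 - (-719) = 345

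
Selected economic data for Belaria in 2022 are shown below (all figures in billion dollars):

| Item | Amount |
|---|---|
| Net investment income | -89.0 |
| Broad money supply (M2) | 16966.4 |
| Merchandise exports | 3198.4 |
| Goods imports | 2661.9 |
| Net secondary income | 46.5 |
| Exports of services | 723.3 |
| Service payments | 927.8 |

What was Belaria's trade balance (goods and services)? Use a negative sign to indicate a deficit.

Goods balance = 3198.4 - 2661.9 = 536.5
Services balance = 723.3 - 927.8 = -204.5
Trade balance (goods + services) = 536.5 + (-204.5) = 332.0

332.0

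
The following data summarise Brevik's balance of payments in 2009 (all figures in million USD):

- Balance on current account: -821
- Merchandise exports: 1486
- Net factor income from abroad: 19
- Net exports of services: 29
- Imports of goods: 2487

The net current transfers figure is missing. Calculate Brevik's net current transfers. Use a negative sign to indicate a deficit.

132

Current account = goods balance + services balance + net primary income + net secondary income
Sum of the known components = -953
Net current transfers = CA - (known components) = -821 - (-953) = 132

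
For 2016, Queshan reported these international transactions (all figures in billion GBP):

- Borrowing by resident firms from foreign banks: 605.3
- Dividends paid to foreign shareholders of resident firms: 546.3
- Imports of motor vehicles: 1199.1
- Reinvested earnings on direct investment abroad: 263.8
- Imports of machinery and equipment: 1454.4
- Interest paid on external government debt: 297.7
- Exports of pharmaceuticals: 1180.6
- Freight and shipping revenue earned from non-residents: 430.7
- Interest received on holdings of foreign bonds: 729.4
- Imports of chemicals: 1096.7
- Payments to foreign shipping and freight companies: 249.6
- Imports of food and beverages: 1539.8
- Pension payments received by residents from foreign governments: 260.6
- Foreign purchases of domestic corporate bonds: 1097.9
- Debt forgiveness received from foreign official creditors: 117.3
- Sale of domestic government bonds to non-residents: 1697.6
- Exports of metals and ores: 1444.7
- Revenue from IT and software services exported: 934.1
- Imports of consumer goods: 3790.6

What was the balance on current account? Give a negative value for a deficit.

-4930.3

Goods: -1539.8 - 3790.6 - 1199.1 - 1454.4 + 1444.7 - 1096.7 + 1180.6 = -6455.3
Services: -249.6 + 430.7 + 934.1 = 1115.2
Primary income: -297.7 + 263.8 + 729.4 - 546.3 = 149.2
Secondary income: 260.6
Current account = (-6455.3) + 1115.2 + 149.2 + 260.6 = -4930.3
(Excluded from the current account — financial account: borrowing by resident firms from foreign banks 605.3, foreign purchases of domestic corporate bonds 1097.9, sale of domestic government bonds to non-residents 1697.6; capital account: debt forgiveness received from foreign official creditors 117.3.)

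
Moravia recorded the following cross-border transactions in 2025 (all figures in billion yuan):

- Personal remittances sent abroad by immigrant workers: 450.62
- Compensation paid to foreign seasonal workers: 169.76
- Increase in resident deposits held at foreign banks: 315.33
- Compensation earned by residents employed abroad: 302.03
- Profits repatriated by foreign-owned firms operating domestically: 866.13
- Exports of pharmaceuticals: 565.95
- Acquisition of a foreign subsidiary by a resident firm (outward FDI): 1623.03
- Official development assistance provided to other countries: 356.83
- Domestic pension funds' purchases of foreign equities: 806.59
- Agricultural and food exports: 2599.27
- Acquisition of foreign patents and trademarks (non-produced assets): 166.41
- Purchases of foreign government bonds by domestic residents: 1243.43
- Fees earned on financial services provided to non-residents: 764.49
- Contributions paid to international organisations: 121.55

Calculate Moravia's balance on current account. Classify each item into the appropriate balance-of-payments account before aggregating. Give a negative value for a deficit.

2266.85

Goods: 2599.27 + 565.95 = 3165.22
Services: 764.49
Primary income: 302.03 - 866.13 - 169.76 = -733.86
Secondary income: -450.62 - 121.55 - 356.83 = -929.00
Current account = 3165.22 + 764.49 + (-733.86) + (-929.00) = 2266.85
(Excluded from the current account — financial account: increase in resident deposits held at foreign banks 315.33, acquisition of a foreign subsidiary by a resident firm (outward FDI) 1623.03, domestic pension funds' purchases of foreign equities 806.59, purchases of foreign government bonds by domestic residents 1243.43; capital account: acquisition of foreign patents and trademarks (non-produced assets) 166.41.)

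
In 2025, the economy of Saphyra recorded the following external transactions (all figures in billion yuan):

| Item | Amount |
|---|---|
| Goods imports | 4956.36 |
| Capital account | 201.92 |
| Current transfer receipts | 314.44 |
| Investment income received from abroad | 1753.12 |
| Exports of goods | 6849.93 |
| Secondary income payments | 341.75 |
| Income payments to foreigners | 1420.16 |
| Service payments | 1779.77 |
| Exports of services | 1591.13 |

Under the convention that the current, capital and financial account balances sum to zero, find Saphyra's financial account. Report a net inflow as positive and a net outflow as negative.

-2212.50

Goods balance = 6849.93 - 4956.36 = 1893.57
Services balance = 1591.13 - 1779.77 = -188.64
Trade balance (goods + services) = 1893.57 + (-188.64) = 1704.93
Net primary income = 1753.12 - 1420.16 = 332.96
Net secondary income = 314.44 - 341.75 = -27.31
Current account = 1704.93 + 332.96 + (-27.31) = 2010.58
Financial account = -(2010.58 + 201.92) = -2212.50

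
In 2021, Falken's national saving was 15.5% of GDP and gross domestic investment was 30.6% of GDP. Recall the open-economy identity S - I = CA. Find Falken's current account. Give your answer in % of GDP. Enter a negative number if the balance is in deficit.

-15.1

S - I = CA (net lending to the rest of the world).
CA = S - I = 15.5 - 30.6 = -15.1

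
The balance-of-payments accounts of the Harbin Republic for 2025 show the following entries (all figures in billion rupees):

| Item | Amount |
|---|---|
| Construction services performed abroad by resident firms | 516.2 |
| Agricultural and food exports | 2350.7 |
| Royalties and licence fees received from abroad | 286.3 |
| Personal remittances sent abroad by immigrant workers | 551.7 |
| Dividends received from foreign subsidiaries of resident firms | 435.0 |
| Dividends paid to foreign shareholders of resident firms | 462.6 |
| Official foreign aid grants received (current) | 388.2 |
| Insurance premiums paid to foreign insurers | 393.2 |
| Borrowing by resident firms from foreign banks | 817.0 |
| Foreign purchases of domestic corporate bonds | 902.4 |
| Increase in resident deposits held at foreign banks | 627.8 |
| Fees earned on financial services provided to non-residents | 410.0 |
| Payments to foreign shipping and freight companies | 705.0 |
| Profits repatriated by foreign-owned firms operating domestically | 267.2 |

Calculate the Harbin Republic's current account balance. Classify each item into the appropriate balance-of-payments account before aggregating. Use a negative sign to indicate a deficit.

2006.7

Goods: 2350.7
Services: 286.3 + 516.2 + 410.0 - 393.2 - 705.0 = 114.3
Primary income: -267.2 - 462.6 + 435.0 = -294.8
Secondary income: -551.7 + 388.2 = -163.5
Current account = 2350.7 + 114.3 + (-294.8) + (-163.5) = 2006.7
(Excluded from the current account — financial account: borrowing by resident firms from foreign banks 817.0, foreign purchases of domestic corporate bonds 902.4, increase in resident deposits held at foreign banks 627.8.)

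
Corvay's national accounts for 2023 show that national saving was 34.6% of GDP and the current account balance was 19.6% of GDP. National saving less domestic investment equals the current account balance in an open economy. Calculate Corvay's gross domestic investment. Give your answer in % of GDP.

S - I = CA (net lending to the rest of the world).
I = S - CA = 34.6 - 19.6 = 15.0

15.0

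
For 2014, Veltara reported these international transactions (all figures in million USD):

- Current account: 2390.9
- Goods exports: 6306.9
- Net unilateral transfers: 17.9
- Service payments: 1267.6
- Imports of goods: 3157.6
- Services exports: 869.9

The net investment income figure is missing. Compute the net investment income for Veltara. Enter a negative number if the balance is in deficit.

Current account = goods balance + services balance + net primary income + net secondary income
Sum of the known components = 2769.5
Net investment income = CA - (known components) = 2390.9 - 2769.5 = -378.6

-378.6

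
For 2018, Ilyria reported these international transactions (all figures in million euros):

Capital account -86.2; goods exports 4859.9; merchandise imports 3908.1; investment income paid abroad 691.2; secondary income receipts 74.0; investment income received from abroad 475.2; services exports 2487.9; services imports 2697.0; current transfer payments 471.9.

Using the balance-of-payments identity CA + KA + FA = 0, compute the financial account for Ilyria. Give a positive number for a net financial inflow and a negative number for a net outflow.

-42.6

Goods balance = 4859.9 - 3908.1 = 951.8
Services balance = 2487.9 - 2697.0 = -209.1
Trade balance (goods + services) = 951.8 + (-209.1) = 742.7
Net primary income = 475.2 - 691.2 = -216.0
Net secondary income = 74.0 - 471.9 = -397.9
Current account = 742.7 + (-216.0) + (-397.9) = 128.8
Financial account = -(128.8 + (-86.2)) = -42.6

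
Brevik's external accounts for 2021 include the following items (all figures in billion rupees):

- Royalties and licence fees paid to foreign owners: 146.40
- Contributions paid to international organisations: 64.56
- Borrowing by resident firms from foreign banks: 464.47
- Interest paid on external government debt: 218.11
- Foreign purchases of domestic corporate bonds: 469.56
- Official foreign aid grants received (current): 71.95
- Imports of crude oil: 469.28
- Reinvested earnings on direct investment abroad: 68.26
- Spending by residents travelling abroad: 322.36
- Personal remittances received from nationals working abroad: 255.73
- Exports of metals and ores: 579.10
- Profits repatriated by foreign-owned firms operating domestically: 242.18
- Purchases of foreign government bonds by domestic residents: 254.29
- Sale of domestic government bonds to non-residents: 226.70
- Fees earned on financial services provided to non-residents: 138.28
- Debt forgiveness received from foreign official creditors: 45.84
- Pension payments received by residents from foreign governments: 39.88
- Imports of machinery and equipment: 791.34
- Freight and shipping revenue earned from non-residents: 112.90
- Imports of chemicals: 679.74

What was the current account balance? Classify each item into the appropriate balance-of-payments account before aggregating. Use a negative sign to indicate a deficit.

-1667.87

Goods: 579.10 - 679.74 - 469.28 - 791.34 = -1361.26
Services: -146.40 - 322.36 + 112.90 + 138.28 = -217.58
Primary income: 68.26 - 242.18 - 218.11 = -392.03
Secondary income: -64.56 + 71.95 + 39.88 + 255.73 = 303.00
Current account = (-1361.26) + (-217.58) + (-392.03) + 303.00 = -1667.87
(Excluded from the current account — financial account: borrowing by resident firms from foreign banks 464.47, foreign purchases of domestic corporate bonds 469.56, purchases of foreign government bonds by domestic residents 254.29, sale of domestic government bonds to non-residents 226.70; capital account: debt forgiveness received from foreign official creditors 45.84.)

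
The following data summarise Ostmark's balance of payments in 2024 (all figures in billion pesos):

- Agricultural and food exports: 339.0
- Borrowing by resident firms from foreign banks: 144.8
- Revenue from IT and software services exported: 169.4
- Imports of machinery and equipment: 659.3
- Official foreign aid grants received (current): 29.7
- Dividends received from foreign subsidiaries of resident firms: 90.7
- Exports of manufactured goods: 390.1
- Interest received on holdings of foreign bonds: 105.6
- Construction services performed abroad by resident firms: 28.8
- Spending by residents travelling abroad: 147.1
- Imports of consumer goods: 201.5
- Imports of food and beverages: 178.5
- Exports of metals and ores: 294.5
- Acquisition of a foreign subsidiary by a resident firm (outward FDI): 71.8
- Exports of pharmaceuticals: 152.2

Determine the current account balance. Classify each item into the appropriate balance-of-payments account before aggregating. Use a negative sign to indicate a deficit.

Goods: -201.5 + 339.0 - 659.3 + 390.1 + 152.2 - 178.5 + 294.5 = 136.5
Services: 169.4 - 147.1 + 28.8 = 51.1
Primary income: 105.6 + 90.7 = 196.3
Secondary income: 29.7
Current account = 136.5 + 51.1 + 196.3 + 29.7 = 413.6
(Excluded from the current account — financial account: borrowing by resident firms from foreign banks 144.8, acquisition of a foreign subsidiary by a resident firm (outward FDI) 71.8.)

413.6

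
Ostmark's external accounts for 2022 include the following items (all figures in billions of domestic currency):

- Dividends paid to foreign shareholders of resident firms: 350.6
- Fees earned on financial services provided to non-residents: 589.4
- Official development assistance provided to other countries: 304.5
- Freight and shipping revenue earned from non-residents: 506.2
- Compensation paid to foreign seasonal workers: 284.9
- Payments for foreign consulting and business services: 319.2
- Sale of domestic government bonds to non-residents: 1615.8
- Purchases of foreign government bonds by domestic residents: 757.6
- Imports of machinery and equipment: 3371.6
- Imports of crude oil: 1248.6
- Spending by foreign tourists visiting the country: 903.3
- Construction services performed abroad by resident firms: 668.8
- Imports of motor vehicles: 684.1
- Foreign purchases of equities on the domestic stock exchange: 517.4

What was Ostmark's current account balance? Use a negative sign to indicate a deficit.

-3895.8

Goods: -1248.6 - 3371.6 - 684.1 = -5304.3
Services: 506.2 + 589.4 - 319.2 + 903.3 + 668.8 = 2348.5
Primary income: -350.6 - 284.9 = -635.5
Secondary income: -304.5
Current account = (-5304.3) + 2348.5 + (-635.5) + (-304.5) = -3895.8
(Excluded from the current account — financial account: sale of domestic government bonds to non-residents 1615.8, purchases of foreign government bonds by domestic residents 757.6, foreign purchases of equities on the domestic stock exchange 517.4.)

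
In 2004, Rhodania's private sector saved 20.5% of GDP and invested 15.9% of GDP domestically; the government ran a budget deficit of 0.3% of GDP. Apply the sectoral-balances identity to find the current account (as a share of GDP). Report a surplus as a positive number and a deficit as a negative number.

By the sectoral-balances identity, CA = (S_private - I) + (T - G).
Private balance = 20.5 - 15.9 = 4.6
Government balance (T - G) = -0.3
CA = 4.6 + (-0.3) = 4.3

4.3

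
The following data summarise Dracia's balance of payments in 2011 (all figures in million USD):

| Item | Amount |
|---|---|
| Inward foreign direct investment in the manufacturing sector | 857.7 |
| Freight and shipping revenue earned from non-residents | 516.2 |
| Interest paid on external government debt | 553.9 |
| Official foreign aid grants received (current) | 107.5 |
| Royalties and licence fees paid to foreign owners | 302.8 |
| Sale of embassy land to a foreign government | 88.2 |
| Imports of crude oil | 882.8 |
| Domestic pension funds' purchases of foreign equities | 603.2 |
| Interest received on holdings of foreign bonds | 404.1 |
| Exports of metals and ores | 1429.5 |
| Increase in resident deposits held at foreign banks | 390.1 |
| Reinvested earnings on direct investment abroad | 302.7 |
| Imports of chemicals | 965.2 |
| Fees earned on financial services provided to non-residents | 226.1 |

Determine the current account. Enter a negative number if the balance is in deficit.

281.4

Goods: -882.8 - 965.2 + 1429.5 = -418.5
Services: 226.1 - 302.8 + 516.2 = 439.5
Primary income: 404.1 + 302.7 - 553.9 = 152.9
Secondary income: 107.5
Current account = (-418.5) + 439.5 + 152.9 + 107.5 = 281.4
(Excluded from the current account — financial account: inward foreign direct investment in the manufacturing sector 857.7, domestic pension funds' purchases of foreign equities 603.2, increase in resident deposits held at foreign banks 390.1; capital account: sale of embassy land to a foreign government 88.2.)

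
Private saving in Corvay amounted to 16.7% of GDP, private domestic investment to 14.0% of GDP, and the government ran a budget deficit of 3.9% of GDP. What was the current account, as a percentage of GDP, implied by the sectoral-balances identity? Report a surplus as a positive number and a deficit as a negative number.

By the sectoral-balances identity, CA = (S_private - I) + (T - G).
Private balance = 16.7 - 14.0 = 2.7
Government balance (T - G) = -3.9
CA = 2.7 + (-3.9) = -1.2

-1.2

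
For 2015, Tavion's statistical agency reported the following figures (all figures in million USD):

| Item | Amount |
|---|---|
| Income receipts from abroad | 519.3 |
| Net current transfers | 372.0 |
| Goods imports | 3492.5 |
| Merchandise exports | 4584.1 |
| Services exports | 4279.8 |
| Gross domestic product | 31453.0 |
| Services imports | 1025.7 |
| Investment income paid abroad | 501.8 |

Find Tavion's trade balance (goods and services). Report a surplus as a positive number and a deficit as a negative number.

4345.7

Goods balance = 4584.1 - 3492.5 = 1091.6
Services balance = 4279.8 - 1025.7 = 3254.1
Trade balance (goods + services) = 1091.6 + 3254.1 = 4345.7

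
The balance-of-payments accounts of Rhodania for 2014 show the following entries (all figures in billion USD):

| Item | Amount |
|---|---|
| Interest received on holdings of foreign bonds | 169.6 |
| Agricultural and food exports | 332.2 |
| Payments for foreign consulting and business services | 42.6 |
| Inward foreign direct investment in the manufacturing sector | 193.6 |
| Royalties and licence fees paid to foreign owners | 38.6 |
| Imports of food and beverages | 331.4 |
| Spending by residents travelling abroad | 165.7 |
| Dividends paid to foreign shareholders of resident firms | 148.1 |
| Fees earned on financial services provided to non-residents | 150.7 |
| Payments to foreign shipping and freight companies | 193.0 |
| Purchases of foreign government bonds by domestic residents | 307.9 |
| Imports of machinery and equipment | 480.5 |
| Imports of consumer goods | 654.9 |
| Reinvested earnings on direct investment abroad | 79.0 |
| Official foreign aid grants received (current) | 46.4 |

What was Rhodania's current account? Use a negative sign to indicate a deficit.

Goods: -654.9 + 332.2 - 480.5 - 331.4 = -1134.6
Services: -193.0 - 38.6 - 42.6 + 150.7 - 165.7 = -289.2
Primary income: 79.0 - 148.1 + 169.6 = 100.5
Secondary income: 46.4
Current account = (-1134.6) + (-289.2) + 100.5 + 46.4 = -1276.9
(Excluded from the current account — financial account: inward foreign direct investment in the manufacturing sector 193.6, purchases of foreign government bonds by domestic residents 307.9.)

-1276.9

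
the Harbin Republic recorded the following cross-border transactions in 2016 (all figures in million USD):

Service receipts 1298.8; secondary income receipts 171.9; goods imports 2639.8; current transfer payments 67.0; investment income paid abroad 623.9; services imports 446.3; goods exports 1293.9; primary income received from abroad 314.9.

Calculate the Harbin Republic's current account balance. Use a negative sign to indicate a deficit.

Goods balance = 1293.9 - 2639.8 = -1345.9
Services balance = 1298.8 - 446.3 = 852.5
Trade balance (goods + services) = -1345.9 + 852.5 = -493.4
Net primary income = 314.9 - 623.9 = -309.0
Net secondary income = 171.9 - 67.0 = 104.9
Current account = -493.4 + (-309.0) + 104.9 = -697.5

-697.5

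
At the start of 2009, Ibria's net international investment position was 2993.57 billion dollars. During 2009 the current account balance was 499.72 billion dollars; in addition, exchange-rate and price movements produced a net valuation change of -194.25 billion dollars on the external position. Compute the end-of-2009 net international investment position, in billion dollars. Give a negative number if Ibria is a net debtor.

3299.04

Change in NIIP = current account + net valuation change = 499.72 + (-194.25) = 305.47
End-of-year NIIP = 2993.57 + 305.47 = 3299.04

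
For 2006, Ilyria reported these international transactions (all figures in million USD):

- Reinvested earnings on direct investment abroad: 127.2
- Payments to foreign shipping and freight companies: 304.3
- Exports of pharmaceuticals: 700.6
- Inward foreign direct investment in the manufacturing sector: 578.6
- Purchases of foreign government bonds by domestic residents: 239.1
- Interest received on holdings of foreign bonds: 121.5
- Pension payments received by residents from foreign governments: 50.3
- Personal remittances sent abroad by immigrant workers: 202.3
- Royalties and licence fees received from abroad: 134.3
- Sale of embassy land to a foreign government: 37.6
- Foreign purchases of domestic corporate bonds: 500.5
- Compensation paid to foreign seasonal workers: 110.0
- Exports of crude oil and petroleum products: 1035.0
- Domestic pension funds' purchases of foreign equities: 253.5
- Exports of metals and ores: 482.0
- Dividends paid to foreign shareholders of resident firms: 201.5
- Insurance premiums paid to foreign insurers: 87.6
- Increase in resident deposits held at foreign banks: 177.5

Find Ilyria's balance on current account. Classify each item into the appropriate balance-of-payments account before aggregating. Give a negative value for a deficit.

1745.2

Goods: 1035.0 + 482.0 + 700.6 = 2217.6
Services: 134.3 - 87.6 - 304.3 = -257.6
Primary income: -201.5 + 127.2 - 110.0 + 121.5 = -62.8
Secondary income: -202.3 + 50.3 = -152.0
Current account = 2217.6 + (-257.6) + (-62.8) + (-152.0) = 1745.2
(Excluded from the current account — financial account: inward foreign direct investment in the manufacturing sector 578.6, purchases of foreign government bonds by domestic residents 239.1, foreign purchases of domestic corporate bonds 500.5, domestic pension funds' purchases of foreign equities 253.5, increase in resident deposits held at foreign banks 177.5; capital account: sale of embassy land to a foreign government 37.6.)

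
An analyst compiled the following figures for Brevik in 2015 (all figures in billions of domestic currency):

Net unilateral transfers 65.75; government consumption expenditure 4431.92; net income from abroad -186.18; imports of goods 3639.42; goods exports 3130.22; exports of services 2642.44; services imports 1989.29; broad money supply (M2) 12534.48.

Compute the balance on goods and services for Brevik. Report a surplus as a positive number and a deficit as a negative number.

Goods balance = 3130.22 - 3639.42 = -509.20
Services balance = 2642.44 - 1989.29 = 653.15
Trade balance (goods + services) = -509.20 + 653.15 = 143.95

143.95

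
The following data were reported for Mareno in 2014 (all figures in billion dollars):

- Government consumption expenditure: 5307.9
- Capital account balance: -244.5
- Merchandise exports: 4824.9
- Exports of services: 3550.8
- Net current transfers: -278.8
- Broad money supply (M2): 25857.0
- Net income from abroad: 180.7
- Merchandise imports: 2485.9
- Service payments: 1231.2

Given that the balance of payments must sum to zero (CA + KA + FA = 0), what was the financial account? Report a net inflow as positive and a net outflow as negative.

-4316.0

Goods balance = 4824.9 - 2485.9 = 2339.0
Services balance = 3550.8 - 1231.2 = 2319.6
Trade balance (goods + services) = 2339.0 + 2319.6 = 4658.6
Net primary income = 180.7
Net secondary income = -278.8
Current account = 4658.6 + 180.7 + (-278.8) = 4560.5
Financial account = -(4560.5 + (-244.5)) = -4316.0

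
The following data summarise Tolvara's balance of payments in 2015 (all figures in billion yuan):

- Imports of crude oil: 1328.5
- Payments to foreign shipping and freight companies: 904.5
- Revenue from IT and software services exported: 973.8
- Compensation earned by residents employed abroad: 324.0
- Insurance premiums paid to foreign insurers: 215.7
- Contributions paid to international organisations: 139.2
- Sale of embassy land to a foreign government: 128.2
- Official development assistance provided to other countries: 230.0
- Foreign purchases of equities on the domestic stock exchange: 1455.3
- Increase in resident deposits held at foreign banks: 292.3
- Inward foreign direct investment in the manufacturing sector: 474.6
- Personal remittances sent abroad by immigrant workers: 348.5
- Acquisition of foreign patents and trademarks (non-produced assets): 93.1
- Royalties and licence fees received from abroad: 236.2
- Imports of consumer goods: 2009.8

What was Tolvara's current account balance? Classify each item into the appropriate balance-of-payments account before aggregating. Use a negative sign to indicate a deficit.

-3642.2

Goods: -1328.5 - 2009.8 = -3338.3
Services: -215.7 + 973.8 + 236.2 - 904.5 = 89.8
Primary income: 324.0
Secondary income: -348.5 - 230.0 - 139.2 = -717.7
Current account = (-3338.3) + 89.8 + 324.0 + (-717.7) = -3642.2
(Excluded from the current account — capital account: sale of embassy land to a foreign government 128.2, acquisition of foreign patents and trademarks (non-produced assets) 93.1; financial account: foreign purchases of equities on the domestic stock exchange 1455.3, increase in resident deposits held at foreign banks 292.3, inward foreign direct investment in the manufacturing sector 474.6.)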